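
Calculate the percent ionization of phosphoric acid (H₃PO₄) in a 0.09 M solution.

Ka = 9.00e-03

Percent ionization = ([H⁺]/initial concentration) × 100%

Using Ka equilibrium: x² + Ka×x - Ka×C = 0. Solving: [H⁺] = 2.4314e-02. Percent = (2.4314e-02/0.09) × 100

Percent ionization = 27%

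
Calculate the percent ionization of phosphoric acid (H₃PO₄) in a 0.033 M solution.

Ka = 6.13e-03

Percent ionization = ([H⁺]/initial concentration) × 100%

Using Ka equilibrium: x² + Ka×x - Ka×C = 0. Solving: [H⁺] = 1.1484e-02. Percent = (1.1484e-02/0.033) × 100

Percent ionization = 34.8%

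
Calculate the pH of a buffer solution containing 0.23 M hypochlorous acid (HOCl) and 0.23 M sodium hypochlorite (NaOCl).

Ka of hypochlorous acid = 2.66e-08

pKa = -log(2.66e-08) = 7.58. pH = pKa + log([A⁻]/[HA]) = 7.58 + log(0.23/0.23)

pH = 7.58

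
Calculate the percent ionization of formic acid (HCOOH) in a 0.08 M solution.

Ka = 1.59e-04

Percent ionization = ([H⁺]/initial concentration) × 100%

Using Ka equilibrium: x² + Ka×x - Ka×C = 0. Solving: [H⁺] = 3.4879e-03. Percent = (3.4879e-03/0.08) × 100

Percent ionization = 4.36%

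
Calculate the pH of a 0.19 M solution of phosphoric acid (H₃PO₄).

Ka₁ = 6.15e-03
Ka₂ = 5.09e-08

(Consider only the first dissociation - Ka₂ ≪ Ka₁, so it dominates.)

First dissociation dominates. From Ka₁ = [H⁺][HA⁻]/[H₂A], x² + Ka₁·x − Ka₁·C = 0 with C = 0.19 M and Ka₁ = 6.15e-03. Solving: [H⁺] = (−Ka₁ + √(Ka₁² + 4·Ka₁·C)) / 2 = 3.1246e-02 M. pH = -log(3.1246e-02) = 1.51.

pH = 1.51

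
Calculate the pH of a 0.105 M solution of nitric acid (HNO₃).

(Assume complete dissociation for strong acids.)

[H⁺] = 0.105 M for strong acid. pH = -log[H⁺] = -log(0.105)

pH = 0.98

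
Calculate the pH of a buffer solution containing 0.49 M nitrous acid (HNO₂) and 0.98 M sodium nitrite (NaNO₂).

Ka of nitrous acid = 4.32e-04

pKa = -log(4.32e-04) = 3.36. pH = pKa + log([A⁻]/[HA]) = 3.36 + log(0.98/0.49)

pH = 3.67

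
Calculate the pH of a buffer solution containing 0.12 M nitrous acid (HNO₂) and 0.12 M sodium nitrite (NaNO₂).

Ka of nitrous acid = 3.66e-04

pKa = -log(3.66e-04) = 3.44. pH = pKa + log([A⁻]/[HA]) = 3.44 + log(0.12/0.12)

pH = 3.44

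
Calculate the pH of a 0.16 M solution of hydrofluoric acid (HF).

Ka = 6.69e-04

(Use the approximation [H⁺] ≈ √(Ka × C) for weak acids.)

[H⁺] = √(Ka × C) = √(6.69e-04 × 0.16) = 1.0346e-02. pH = -log(1.0346e-02)

pH = 1.99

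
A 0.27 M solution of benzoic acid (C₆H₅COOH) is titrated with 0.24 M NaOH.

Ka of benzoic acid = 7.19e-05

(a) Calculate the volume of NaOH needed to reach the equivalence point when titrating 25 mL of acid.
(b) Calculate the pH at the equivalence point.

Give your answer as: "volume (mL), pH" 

moles acid = 0.27 × 25/1000 = 0.00675 mol; V_base = moles/0.24 × 1000 = 28.1 mL. At equivalence only the conjugate base is present: [A⁻] = 0.00675/0.053 = 1.2706e-01 M. Kb = Kw/Ka = 1.39e-10; [OH⁻] = √(Kb × [A⁻]) = 4.2038e-06; pOH = 5.38; pH = 14 - pOH = 8.62.

V = 28.1 mL, pH = 8.62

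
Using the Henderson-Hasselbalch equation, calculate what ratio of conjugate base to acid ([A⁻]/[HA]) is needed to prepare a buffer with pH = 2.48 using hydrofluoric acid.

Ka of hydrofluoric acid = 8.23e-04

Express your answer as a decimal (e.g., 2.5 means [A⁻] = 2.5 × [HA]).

pKa = -log(8.23e-04) = 3.0846. pH = pKa + log([A⁻]/[HA]), so log([A⁻]/[HA]) = pH − pKa = 2.48 − 3.0846 = -0.6046. [A⁻]/[HA] = 10^(-0.6046) = 0.249

[A⁻]/[HA] = 0.249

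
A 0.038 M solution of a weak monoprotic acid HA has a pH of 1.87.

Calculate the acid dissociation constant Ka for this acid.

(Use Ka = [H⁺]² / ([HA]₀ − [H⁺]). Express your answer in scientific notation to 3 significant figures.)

[H⁺] = 10^(−pH) = 10^(−1.87) = 1.349e-02 M. For HA ⇌ H⁺ + A⁻, Ka = [H⁺][A⁻]/[HA] = [H⁺]² / ([HA]₀ − [H⁺]) = (1.349e-02)² / (0.038 − 1.349e-02) = 7.42e-03.

K_a = 7.42e-03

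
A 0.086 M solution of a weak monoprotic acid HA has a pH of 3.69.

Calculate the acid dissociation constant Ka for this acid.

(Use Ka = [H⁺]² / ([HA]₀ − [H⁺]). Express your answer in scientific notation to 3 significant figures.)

[H⁺] = 10^(−pH) = 10^(−3.69) = 2.042e-04 M. For HA ⇌ H⁺ + A⁻, Ka = [H⁺][A⁻]/[HA] = [H⁺]² / ([HA]₀ − [H⁺]) = (2.042e-04)² / (0.086 − 2.042e-04) = 4.86e-07.

K_a = 4.86e-07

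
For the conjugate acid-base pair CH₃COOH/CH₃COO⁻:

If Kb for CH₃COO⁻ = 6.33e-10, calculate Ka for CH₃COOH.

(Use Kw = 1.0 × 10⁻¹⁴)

For a conjugate pair Ka × Kb = Kw, so Ka = Kw/Kb = 1.0 × 10⁻¹⁴ / 6.33e-10 = 1.58e-05.

K_a = 1.58e-05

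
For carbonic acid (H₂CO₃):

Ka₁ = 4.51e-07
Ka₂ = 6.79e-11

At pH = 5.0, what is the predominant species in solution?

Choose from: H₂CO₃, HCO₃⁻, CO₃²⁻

pKa₁ = 6.35, pKa₂ = 10.17. For a polyprotic acid the predominant species crosses at each pKa: below pKa_n the protonated form dominates, above it the deprotonated form does. At pH = 5.0, the predominant species is H₂CO₃.

H₂CO₃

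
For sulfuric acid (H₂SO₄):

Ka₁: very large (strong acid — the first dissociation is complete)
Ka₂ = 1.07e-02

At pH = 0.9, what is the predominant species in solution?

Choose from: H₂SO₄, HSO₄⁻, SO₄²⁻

The first dissociation is complete, so H₂SO₄ itself is never the predominant species in water; pKa₂ = -log(1.07e-02) = 1.97. For a polyprotic acid the predominant species crosses at each pKa: below pKa_n the protonated form dominates, above it the deprotonated form does. At pH = 0.9, the predominant species is HSO₄⁻.

HSO₄⁻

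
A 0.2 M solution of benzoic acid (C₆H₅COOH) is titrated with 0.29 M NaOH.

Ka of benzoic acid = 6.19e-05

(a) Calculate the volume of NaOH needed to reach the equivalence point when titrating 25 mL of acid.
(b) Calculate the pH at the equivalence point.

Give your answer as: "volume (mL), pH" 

moles acid = 0.2 × 25/1000 = 0.005 mol; V_base = moles/0.29 × 1000 = 17.2 mL. At equivalence only the conjugate base is present: [A⁻] = 0.005/0.042 = 1.1837e-01 M. Kb = Kw/Ka = 1.62e-10; [OH⁻] = √(Kb × [A⁻]) = 4.3729e-06; pOH = 5.36; pH = 14 - pOH = 8.64.

V = 17.2 mL, pH = 8.64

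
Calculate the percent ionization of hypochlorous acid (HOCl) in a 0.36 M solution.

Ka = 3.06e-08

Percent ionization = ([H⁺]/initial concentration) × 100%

Using Ka equilibrium: x² + Ka×x - Ka×C = 0. Solving: [H⁺] = 1.0494e-04. Percent = (1.0494e-04/0.36) × 100

Percent ionization = 0.0292%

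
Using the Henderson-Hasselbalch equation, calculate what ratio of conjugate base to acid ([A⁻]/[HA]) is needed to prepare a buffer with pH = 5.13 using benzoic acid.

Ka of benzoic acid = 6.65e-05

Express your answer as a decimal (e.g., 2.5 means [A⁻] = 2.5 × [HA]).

pKa = -log(6.65e-05) = 4.1772. pH = pKa + log([A⁻]/[HA]), so log([A⁻]/[HA]) = pH − pKa = 5.13 − 4.1772 = 0.9528. [A⁻]/[HA] = 10^(0.9528) = 8.97

[A⁻]/[HA] = 8.97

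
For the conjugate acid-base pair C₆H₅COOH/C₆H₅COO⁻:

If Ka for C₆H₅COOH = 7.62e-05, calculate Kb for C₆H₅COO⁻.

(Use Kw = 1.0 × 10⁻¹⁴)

For a conjugate pair Ka × Kb = Kw, so Kb = Kw/Ka = 1.0 × 10⁻¹⁴ / 7.62e-05 = 1.31e-10.

K_b = 1.31e-10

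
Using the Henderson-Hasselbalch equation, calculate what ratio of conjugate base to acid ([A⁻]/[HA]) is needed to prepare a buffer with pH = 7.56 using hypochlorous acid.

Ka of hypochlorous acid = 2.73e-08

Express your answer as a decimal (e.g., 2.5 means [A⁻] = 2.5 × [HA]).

pKa = -log(2.73e-08) = 7.5638. pH = pKa + log([A⁻]/[HA]), so log([A⁻]/[HA]) = pH − pKa = 7.56 − 7.5638 = -0.0038. [A⁻]/[HA] = 10^(-0.0038) = 0.991

[A⁻]/[HA] = 0.991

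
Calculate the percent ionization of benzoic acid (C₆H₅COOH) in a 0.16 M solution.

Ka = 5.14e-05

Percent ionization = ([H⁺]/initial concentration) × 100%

Using Ka equilibrium: x² + Ka×x - Ka×C = 0. Solving: [H⁺] = 2.8422e-03. Percent = (2.8422e-03/0.16) × 100

Percent ionization = 1.78%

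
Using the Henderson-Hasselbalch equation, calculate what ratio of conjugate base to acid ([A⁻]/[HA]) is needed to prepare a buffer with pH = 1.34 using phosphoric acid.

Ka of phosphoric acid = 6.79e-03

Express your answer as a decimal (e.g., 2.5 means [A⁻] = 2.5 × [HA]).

pKa = -log(6.79e-03) = 2.1681. pH = pKa + log([A⁻]/[HA]), so log([A⁻]/[HA]) = pH − pKa = 1.34 − 2.1681 = -0.8281. [A⁻]/[HA] = 10^(-0.8281) = 0.149

[A⁻]/[HA] = 0.149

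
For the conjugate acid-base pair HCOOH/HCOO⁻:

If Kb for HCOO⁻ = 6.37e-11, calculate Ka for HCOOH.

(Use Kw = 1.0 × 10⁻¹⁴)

For a conjugate pair Ka × Kb = Kw, so Ka = Kw/Kb = 1.0 × 10⁻¹⁴ / 6.37e-11 = 1.57e-04.

K_a = 1.57e-04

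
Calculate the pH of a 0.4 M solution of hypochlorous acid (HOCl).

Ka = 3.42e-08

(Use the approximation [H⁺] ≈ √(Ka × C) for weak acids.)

[H⁺] = √(Ka × C) = √(3.42e-08 × 0.4) = 1.1696e-04. pH = -log(1.1696e-04)

pH = 3.93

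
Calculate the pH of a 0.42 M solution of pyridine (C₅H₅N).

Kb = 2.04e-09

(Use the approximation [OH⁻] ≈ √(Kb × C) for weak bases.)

[OH⁻] = √(Kb × C) = √(2.04e-09 × 0.42) = 2.9271e-05. pOH = 4.53, pH = 14 - pOH

pH = 9.47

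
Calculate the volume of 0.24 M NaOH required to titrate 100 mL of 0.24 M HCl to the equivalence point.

At equivalence: moles acid = moles base. moles HCl = 0.24 × 100/1000 = 0.024 mol. V_base = moles / 0.24 × 1000 = 100.0 mL.

V_{base} = 100.0 mL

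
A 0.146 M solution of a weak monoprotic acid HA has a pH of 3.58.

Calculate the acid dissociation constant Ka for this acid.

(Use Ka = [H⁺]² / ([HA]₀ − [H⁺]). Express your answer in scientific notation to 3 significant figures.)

[H⁺] = 10^(−pH) = 10^(−3.58) = 2.630e-04 M. For HA ⇌ H⁺ + A⁻, Ka = [H⁺][A⁻]/[HA] = [H⁺]² / ([HA]₀ − [H⁺]) = (2.630e-04)² / (0.146 − 2.630e-04) = 4.75e-07.

K_a = 4.75e-07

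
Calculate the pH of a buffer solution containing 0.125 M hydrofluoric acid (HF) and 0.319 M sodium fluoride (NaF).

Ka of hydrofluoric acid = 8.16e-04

pKa = -log(8.16e-04) = 3.09. pH = pKa + log([A⁻]/[HA]) = 3.09 + log(0.319/0.125)

pH = 3.50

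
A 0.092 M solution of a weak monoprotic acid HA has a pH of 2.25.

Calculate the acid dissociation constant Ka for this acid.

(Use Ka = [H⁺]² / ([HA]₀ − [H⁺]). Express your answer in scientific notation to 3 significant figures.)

[H⁺] = 10^(−pH) = 10^(−2.25) = 5.623e-03 M. For HA ⇌ H⁺ + A⁻, Ka = [H⁺][A⁻]/[HA] = [H⁺]² / ([HA]₀ − [H⁺]) = (5.623e-03)² / (0.092 − 5.623e-03) = 3.66e-04.

K_a = 3.66e-04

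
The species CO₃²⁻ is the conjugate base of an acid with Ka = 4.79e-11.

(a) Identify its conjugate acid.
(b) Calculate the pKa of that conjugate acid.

(a) The conjugate acid is formed by adding one H⁺ to CO₃²⁻, giving HCO₃⁻. (b) pKa = -log(Ka) = -log(4.79e-11) = 10.32.

Conjugate acid: HCO₃⁻; pK_a = 10.32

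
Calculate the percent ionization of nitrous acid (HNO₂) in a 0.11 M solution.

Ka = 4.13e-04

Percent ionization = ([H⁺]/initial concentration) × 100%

Using Ka equilibrium: x² + Ka×x - Ka×C = 0. Solving: [H⁺] = 6.5368e-03. Percent = (6.5368e-03/0.11) × 100

Percent ionization = 5.94%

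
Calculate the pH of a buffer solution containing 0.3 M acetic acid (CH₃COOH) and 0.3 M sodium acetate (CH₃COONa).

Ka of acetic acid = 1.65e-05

pKa = -log(1.65e-05) = 4.78. pH = pKa + log([A⁻]/[HA]) = 4.78 + log(0.3/0.3)

pH = 4.78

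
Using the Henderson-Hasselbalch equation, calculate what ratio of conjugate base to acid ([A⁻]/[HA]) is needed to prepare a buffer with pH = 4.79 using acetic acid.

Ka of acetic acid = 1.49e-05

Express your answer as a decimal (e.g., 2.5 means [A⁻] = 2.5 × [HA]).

pKa = -log(1.49e-05) = 4.8268. pH = pKa + log([A⁻]/[HA]), so log([A⁻]/[HA]) = pH − pKa = 4.79 − 4.8268 = -0.0368. [A⁻]/[HA] = 10^(-0.0368) = 0.919

[A⁻]/[HA] = 0.919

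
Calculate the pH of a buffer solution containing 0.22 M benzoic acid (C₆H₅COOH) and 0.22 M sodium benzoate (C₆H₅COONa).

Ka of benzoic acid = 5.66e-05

pKa = -log(5.66e-05) = 4.25. pH = pKa + log([A⁻]/[HA]) = 4.25 + log(0.22/0.22)

pH = 4.25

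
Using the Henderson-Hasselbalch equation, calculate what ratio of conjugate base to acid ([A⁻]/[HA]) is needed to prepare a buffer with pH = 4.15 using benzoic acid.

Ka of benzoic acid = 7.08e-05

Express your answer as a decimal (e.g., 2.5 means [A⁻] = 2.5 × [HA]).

pKa = -log(7.08e-05) = 4.1500. pH = pKa + log([A⁻]/[HA]), so log([A⁻]/[HA]) = pH − pKa = 4.15 − 4.1500 = 0.0000. [A⁻]/[HA] = 10^(0.0000) = 1.00

[A⁻]/[HA] = 1.00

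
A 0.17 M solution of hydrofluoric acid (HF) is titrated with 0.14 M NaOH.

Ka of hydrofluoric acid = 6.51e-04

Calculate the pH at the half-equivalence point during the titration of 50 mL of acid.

At half-equivalence [HA] = [A⁻], so Henderson-Hasselbalch gives pH = pKa = -log(6.51e-04) = 3.19.

pH = pKa = 3.19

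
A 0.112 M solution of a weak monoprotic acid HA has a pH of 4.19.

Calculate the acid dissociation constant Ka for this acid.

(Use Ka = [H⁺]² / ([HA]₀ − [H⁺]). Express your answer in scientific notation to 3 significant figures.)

[H⁺] = 10^(−pH) = 10^(−4.19) = 6.457e-05 M. For HA ⇌ H⁺ + A⁻, Ka = [H⁺][A⁻]/[HA] = [H⁺]² / ([HA]₀ − [H⁺]) = (6.457e-05)² / (0.112 − 6.457e-05) = 3.72e-08.

K_a = 3.72e-08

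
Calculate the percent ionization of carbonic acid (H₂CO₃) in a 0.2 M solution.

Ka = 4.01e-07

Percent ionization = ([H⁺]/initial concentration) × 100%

Using Ka equilibrium: x² + Ka×x - Ka×C = 0. Solving: [H⁺] = 2.8300e-04. Percent = (2.8300e-04/0.2) × 100

Percent ionization = 0.141%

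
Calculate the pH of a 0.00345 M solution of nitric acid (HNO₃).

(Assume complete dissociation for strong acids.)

[H⁺] = 0.00345 M for strong acid. pH = -log[H⁺] = -log(0.00345)

pH = 2.46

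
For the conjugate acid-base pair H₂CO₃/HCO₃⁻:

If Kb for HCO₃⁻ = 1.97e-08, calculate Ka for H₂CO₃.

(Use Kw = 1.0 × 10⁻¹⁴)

For a conjugate pair Ka × Kb = Kw, so Ka = Kw/Kb = 1.0 × 10⁻¹⁴ / 1.97e-08 = 5.08e-07.

K_a = 5.08e-07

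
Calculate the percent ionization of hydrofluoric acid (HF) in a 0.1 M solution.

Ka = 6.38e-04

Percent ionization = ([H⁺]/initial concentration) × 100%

Using Ka equilibrium: x² + Ka×x - Ka×C = 0. Solving: [H⁺] = 7.6749e-03. Percent = (7.6749e-03/0.1) × 100

Percent ionization = 7.67%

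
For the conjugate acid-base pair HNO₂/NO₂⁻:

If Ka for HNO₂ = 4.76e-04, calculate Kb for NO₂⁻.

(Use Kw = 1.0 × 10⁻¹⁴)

For a conjugate pair Ka × Kb = Kw, so Kb = Kw/Ka = 1.0 × 10⁻¹⁴ / 4.76e-04 = 2.10e-11.

K_b = 2.10e-11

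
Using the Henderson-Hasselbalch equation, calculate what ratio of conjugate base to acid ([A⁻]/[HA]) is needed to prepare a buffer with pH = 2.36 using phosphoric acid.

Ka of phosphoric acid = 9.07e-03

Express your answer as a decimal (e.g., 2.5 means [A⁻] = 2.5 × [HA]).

pKa = -log(9.07e-03) = 2.0424. pH = pKa + log([A⁻]/[HA]), so log([A⁻]/[HA]) = pH − pKa = 2.36 − 2.0424 = 0.3176. [A⁻]/[HA] = 10^(0.3176) = 2.08

[A⁻]/[HA] = 2.08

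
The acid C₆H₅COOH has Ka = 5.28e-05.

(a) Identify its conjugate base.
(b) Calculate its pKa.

(a) The conjugate base is formed by removing one H⁺ from C₆H₅COOH, giving C₆H₅COO⁻. (b) pKa = -log(Ka) = -log(5.28e-05) = 4.28.

Conjugate base: C₆H₅COO⁻; pK_a = 4.28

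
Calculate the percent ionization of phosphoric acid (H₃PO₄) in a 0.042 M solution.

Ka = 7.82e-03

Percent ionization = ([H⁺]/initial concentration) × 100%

Using Ka equilibrium: x² + Ka×x - Ka×C = 0. Solving: [H⁺] = 1.4630e-02. Percent = (1.4630e-02/0.042) × 100

Percent ionization = 34.8%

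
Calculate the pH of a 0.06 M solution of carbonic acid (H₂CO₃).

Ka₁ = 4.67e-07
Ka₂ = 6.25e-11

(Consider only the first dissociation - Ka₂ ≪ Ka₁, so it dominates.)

First dissociation dominates. From Ka₁ = [H⁺][HA⁻]/[H₂A], x² + Ka₁·x − Ka₁·C = 0 with C = 0.06 M and Ka₁ = 4.67e-07. Solving: [H⁺] = (−Ka₁ + √(Ka₁² + 4·Ka₁·C)) / 2 = 1.6716e-04 M. pH = -log(1.6716e-04) = 3.78.

pH = 3.78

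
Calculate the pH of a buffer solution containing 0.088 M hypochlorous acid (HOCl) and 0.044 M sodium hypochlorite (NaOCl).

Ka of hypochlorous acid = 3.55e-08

pKa = -log(3.55e-08) = 7.45. pH = pKa + log([A⁻]/[HA]) = 7.45 + log(0.044/0.088)

pH = 7.15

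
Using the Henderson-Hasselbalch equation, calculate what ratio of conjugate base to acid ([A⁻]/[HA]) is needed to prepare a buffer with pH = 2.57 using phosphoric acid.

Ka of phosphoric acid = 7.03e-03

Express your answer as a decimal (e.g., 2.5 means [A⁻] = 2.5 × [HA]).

pKa = -log(7.03e-03) = 2.1530. pH = pKa + log([A⁻]/[HA]), so log([A⁻]/[HA]) = pH − pKa = 2.57 − 2.1530 = 0.4170. [A⁻]/[HA] = 10^(0.4170) = 2.61

[A⁻]/[HA] = 2.61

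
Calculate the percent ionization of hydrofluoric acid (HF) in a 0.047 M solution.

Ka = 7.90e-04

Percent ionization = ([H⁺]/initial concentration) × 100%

Using Ka equilibrium: x² + Ka×x - Ka×C = 0. Solving: [H⁺] = 5.7112e-03. Percent = (5.7112e-03/0.047) × 100

Percent ionization = 12.2%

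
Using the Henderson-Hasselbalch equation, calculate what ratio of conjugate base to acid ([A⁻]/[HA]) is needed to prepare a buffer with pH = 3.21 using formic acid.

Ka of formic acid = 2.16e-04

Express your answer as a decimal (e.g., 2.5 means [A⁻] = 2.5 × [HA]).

pKa = -log(2.16e-04) = 3.6655. pH = pKa + log([A⁻]/[HA]), so log([A⁻]/[HA]) = pH − pKa = 3.21 − 3.6655 = -0.4555. [A⁻]/[HA] = 10^(-0.4555) = 0.350

[A⁻]/[HA] = 0.350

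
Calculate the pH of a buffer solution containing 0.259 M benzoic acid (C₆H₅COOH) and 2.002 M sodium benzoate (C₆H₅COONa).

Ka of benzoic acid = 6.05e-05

pKa = -log(6.05e-05) = 4.22. pH = pKa + log([A⁻]/[HA]) = 4.22 + log(2.002/0.259)

pH = 5.11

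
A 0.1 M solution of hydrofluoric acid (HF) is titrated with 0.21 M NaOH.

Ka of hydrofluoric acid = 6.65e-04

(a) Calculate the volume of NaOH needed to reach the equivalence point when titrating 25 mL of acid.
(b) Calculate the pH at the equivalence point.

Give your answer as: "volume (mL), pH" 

moles acid = 0.1 × 25/1000 = 0.0025 mol; V_base = moles/0.21 × 1000 = 11.9 mL. At equivalence only the conjugate base is present: [A⁻] = 0.0025/0.037 = 6.7742e-02 M. Kb = Kw/Ka = 1.50e-11; [OH⁻] = √(Kb × [A⁻]) = 1.0093e-06; pOH = 6.00; pH = 14 - pOH = 8.00.

V = 11.9 mL, pH = 8.00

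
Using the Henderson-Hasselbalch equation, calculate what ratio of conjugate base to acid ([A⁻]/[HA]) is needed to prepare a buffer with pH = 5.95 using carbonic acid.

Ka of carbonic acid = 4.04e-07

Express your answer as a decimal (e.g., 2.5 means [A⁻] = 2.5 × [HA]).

pKa = -log(4.04e-07) = 6.3936. pH = pKa + log([A⁻]/[HA]), so log([A⁻]/[HA]) = pH − pKa = 5.95 − 6.3936 = -0.4436. [A⁻]/[HA] = 10^(-0.4436) = 0.360

[A⁻]/[HA] = 0.360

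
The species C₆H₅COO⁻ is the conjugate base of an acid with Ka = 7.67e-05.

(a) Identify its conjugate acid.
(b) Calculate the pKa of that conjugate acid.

(a) The conjugate acid is formed by adding one H⁺ to C₆H₅COO⁻, giving C₆H₅COOH. (b) pKa = -log(Ka) = -log(7.67e-05) = 4.12.

Conjugate acid: C₆H₅COOH; pK_a = 4.12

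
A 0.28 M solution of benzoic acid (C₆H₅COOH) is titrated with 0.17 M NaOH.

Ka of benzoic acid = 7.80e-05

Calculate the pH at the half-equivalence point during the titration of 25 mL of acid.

At half-equivalence [HA] = [A⁻], so Henderson-Hasselbalch gives pH = pKa = -log(7.80e-05) = 4.11.

pH = pKa = 4.11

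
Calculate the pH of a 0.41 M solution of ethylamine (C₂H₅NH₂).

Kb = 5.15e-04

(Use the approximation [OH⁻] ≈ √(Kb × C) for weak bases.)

[OH⁻] = √(Kb × C) = √(5.15e-04 × 0.41) = 1.4531e-02. pOH = 1.84, pH = 14 - pOH

pH = 12.16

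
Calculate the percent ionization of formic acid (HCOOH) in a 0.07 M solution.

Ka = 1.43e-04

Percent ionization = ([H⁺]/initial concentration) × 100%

Using Ka equilibrium: x² + Ka×x - Ka×C = 0. Solving: [H⁺] = 3.0932e-03. Percent = (3.0932e-03/0.07) × 100

Percent ionization = 4.42%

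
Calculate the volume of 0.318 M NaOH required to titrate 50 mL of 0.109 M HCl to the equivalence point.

At equivalence: moles acid = moles base. moles HCl = 0.109 × 50/1000 = 0.00545 mol. V_base = moles / 0.318 × 1000 = 17.1 mL.

V_{base} = 17.1 mL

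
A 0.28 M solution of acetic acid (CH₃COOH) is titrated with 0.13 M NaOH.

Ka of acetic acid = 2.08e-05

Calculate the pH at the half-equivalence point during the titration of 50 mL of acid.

At half-equivalence [HA] = [A⁻], so Henderson-Hasselbalch gives pH = pKa = -log(2.08e-05) = 4.68.

pH = pKa = 4.68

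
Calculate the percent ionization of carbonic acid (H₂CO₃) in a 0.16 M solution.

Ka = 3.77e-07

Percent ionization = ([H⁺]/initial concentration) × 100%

Using Ka equilibrium: x² + Ka×x - Ka×C = 0. Solving: [H⁺] = 2.4541e-04. Percent = (2.4541e-04/0.16) × 100

Percent ionization = 0.153%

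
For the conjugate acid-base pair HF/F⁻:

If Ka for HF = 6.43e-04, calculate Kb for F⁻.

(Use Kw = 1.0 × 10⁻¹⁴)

For a conjugate pair Ka × Kb = Kw, so Kb = Kw/Ka = 1.0 × 10⁻¹⁴ / 6.43e-04 = 1.56e-11.

K_b = 1.56e-11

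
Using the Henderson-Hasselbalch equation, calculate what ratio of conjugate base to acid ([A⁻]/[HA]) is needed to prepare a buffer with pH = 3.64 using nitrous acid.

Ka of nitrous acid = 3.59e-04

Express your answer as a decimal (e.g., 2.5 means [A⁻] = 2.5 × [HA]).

pKa = -log(3.59e-04) = 3.4449. pH = pKa + log([A⁻]/[HA]), so log([A⁻]/[HA]) = pH − pKa = 3.64 − 3.4449 = 0.1951. [A⁻]/[HA] = 10^(0.1951) = 1.57

[A⁻]/[HA] = 1.57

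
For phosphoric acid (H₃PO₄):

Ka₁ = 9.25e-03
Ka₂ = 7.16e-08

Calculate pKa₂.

pKa₂ = -log(Ka₂) = -log(7.16e-08) = 7.15.

pK_{a2} = 7.15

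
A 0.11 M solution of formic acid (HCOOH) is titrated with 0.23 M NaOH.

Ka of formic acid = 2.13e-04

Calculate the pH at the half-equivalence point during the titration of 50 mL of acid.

At half-equivalence [HA] = [A⁻], so Henderson-Hasselbalch gives pH = pKa = -log(2.13e-04) = 3.67.

pH = pKa = 3.67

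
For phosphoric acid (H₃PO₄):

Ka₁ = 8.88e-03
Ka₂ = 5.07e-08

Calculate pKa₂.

pKa₂ = -log(Ka₂) = -log(5.07e-08) = 7.29.

pK_{a2} = 7.29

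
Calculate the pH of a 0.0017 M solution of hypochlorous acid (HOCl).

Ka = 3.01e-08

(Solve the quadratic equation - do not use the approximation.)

x² + Ka×x - Ka×C = 0. Using quadratic formula: [H⁺] = 7.1383e-06

pH = 5.15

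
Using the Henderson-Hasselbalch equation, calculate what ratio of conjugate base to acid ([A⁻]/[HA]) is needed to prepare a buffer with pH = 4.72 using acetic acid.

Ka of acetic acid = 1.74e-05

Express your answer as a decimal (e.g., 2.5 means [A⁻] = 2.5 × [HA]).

pKa = -log(1.74e-05) = 4.7595. pH = pKa + log([A⁻]/[HA]), so log([A⁻]/[HA]) = pH − pKa = 4.72 − 4.7595 = -0.0395. [A⁻]/[HA] = 10^(-0.0395) = 0.913

[A⁻]/[HA] = 0.913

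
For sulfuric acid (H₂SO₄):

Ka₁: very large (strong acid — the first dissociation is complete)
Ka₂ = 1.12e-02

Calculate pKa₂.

pKa₂ = -log(Ka₂) = -log(1.12e-02) = 1.95.

pK_{a2} = 1.95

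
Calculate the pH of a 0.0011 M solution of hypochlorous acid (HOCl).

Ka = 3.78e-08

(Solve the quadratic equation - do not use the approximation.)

x² + Ka×x - Ka×C = 0. Using quadratic formula: [H⁺] = 6.4294e-06

pH = 5.19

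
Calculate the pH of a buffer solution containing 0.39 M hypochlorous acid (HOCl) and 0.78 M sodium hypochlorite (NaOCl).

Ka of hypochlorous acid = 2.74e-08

pKa = -log(2.74e-08) = 7.56. pH = pKa + log([A⁻]/[HA]) = 7.56 + log(0.78/0.39)

pH = 7.86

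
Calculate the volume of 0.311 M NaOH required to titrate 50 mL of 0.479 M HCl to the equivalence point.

At equivalence: moles acid = moles base. moles HCl = 0.479 × 50/1000 = 0.02395 mol. V_base = moles / 0.311 × 1000 = 77.0 mL.

V_{base} = 77.0 mL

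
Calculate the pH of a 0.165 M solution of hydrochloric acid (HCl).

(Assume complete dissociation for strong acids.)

[H⁺] = 0.165 M for strong acid. pH = -log[H⁺] = -log(0.165)

pH = 0.78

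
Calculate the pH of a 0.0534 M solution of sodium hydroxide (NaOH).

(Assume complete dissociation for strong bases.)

[OH⁻] = 0.0534 M for strong base. pOH = -log[OH⁻] = 1.27, pH = 14 - pOH

pH = 12.73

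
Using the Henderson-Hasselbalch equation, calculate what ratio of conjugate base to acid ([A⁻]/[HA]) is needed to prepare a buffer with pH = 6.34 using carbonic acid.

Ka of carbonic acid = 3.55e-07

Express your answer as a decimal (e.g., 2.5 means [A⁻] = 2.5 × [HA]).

pKa = -log(3.55e-07) = 6.4498. pH = pKa + log([A⁻]/[HA]), so log([A⁻]/[HA]) = pH − pKa = 6.34 − 6.4498 = -0.1098. [A⁻]/[HA] = 10^(-0.1098) = 0.777

[A⁻]/[HA] = 0.777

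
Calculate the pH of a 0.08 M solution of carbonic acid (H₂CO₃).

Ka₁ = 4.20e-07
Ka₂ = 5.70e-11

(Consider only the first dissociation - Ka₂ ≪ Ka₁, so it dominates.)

First dissociation dominates. From Ka₁ = [H⁺][HA⁻]/[H₂A], x² + Ka₁·x − Ka₁·C = 0 with C = 0.08 M and Ka₁ = 4.20e-07. Solving: [H⁺] = (−Ka₁ + √(Ka₁² + 4·Ka₁·C)) / 2 = 1.8309e-04 M. pH = -log(1.8309e-04) = 3.74.

pH = 3.74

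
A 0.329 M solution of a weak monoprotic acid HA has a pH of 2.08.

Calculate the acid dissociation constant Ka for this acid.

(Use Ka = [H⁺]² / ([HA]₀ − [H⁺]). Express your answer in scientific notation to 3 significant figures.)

[H⁺] = 10^(−pH) = 10^(−2.08) = 8.318e-03 M. For HA ⇌ H⁺ + A⁻, Ka = [H⁺][A⁻]/[HA] = [H⁺]² / ([HA]₀ − [H⁺]) = (8.318e-03)² / (0.329 − 8.318e-03) = 2.16e-04.

K_a = 2.16e-04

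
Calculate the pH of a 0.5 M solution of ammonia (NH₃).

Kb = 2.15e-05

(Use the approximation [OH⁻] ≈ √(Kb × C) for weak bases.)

[OH⁻] = √(Kb × C) = √(2.15e-05 × 0.5) = 3.2787e-03. pOH = 2.48, pH = 14 - pOH

pH = 11.52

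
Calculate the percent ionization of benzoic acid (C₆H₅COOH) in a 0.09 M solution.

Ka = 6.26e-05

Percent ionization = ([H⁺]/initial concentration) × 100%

Using Ka equilibrium: x² + Ka×x - Ka×C = 0. Solving: [H⁺] = 2.3425e-03. Percent = (2.3425e-03/0.09) × 100

Percent ionization = 2.6%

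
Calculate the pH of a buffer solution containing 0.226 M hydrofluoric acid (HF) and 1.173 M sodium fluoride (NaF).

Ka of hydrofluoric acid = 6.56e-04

pKa = -log(6.56e-04) = 3.18. pH = pKa + log([A⁻]/[HA]) = 3.18 + log(1.173/0.226)

pH = 3.90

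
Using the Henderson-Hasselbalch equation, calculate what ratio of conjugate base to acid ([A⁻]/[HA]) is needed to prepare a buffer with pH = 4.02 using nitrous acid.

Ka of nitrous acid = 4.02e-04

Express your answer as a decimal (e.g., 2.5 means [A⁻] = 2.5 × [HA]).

pKa = -log(4.02e-04) = 3.3958. pH = pKa + log([A⁻]/[HA]), so log([A⁻]/[HA]) = pH − pKa = 4.02 − 3.3958 = 0.6242. [A⁻]/[HA] = 10^(0.6242) = 4.21

[A⁻]/[HA] = 4.21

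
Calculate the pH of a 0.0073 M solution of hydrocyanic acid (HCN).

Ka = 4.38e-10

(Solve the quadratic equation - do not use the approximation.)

x² + Ka×x - Ka×C = 0. Using quadratic formula: [H⁺] = 1.7879e-06

pH = 5.75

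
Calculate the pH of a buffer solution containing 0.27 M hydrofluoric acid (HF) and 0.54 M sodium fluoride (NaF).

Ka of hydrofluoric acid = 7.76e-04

pKa = -log(7.76e-04) = 3.11. pH = pKa + log([A⁻]/[HA]) = 3.11 + log(0.54/0.27)

pH = 3.41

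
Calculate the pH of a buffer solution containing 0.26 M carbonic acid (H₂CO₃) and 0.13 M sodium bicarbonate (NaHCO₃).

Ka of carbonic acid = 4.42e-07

pKa = -log(4.42e-07) = 6.35. pH = pKa + log([A⁻]/[HA]) = 6.35 + log(0.13/0.26)

pH = 6.05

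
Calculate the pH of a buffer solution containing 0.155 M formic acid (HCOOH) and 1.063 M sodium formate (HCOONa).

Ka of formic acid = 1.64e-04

pKa = -log(1.64e-04) = 3.79. pH = pKa + log([A⁻]/[HA]) = 3.79 + log(1.063/0.155)

pH = 4.62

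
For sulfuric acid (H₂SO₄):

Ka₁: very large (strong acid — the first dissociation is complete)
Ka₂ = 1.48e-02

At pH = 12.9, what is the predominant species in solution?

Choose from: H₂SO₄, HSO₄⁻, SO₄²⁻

The first dissociation is complete, so H₂SO₄ itself is never the predominant species in water; pKa₂ = -log(1.48e-02) = 1.83. For a polyprotic acid the predominant species crosses at each pKa: below pKa_n the protonated form dominates, above it the deprotonated form does. At pH = 12.9, the predominant species is SO₄²⁻.

SO₄²⁻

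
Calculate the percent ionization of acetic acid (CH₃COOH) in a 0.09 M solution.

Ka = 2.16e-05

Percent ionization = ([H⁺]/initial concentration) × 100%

Using Ka equilibrium: x² + Ka×x - Ka×C = 0. Solving: [H⁺] = 1.3835e-03. Percent = (1.3835e-03/0.09) × 100

Percent ionization = 1.54%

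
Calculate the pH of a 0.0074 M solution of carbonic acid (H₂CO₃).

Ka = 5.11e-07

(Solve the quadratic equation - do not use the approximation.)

x² + Ka×x - Ka×C = 0. Using quadratic formula: [H⁺] = 6.1238e-05

pH = 4.21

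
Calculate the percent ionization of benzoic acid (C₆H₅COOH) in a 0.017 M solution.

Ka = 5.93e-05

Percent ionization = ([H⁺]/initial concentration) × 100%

Using Ka equilibrium: x² + Ka×x - Ka×C = 0. Solving: [H⁺] = 9.7483e-04. Percent = (9.7483e-04/0.017) × 100

Percent ionization = 5.73%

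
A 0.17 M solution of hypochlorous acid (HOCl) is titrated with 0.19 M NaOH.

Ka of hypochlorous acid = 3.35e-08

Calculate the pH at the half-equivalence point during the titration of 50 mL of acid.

At half-equivalence [HA] = [A⁻], so Henderson-Hasselbalch gives pH = pKa = -log(3.35e-08) = 7.47.

pH = pKa = 7.47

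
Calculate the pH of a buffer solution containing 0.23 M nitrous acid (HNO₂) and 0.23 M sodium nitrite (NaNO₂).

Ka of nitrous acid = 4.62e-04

pKa = -log(4.62e-04) = 3.34. pH = pKa + log([A⁻]/[HA]) = 3.34 + log(0.23/0.23)

pH = 3.34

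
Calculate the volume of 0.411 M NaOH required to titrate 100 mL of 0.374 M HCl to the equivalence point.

At equivalence: moles acid = moles base. moles HCl = 0.374 × 100/1000 = 0.0374 mol. V_base = moles / 0.411 × 1000 = 91.0 mL.

V_{base} = 91.0 mL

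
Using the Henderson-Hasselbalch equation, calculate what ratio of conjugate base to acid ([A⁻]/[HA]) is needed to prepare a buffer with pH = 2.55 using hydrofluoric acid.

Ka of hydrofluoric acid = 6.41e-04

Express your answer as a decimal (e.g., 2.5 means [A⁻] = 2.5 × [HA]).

pKa = -log(6.41e-04) = 3.1931. pH = pKa + log([A⁻]/[HA]), so log([A⁻]/[HA]) = pH − pKa = 2.55 − 3.1931 = -0.6431. [A⁻]/[HA] = 10^(-0.6431) = 0.227

[A⁻]/[HA] = 0.227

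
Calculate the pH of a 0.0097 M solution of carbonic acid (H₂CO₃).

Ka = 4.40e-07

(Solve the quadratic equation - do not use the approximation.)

x² + Ka×x - Ka×C = 0. Using quadratic formula: [H⁺] = 6.5110e-05

pH = 4.19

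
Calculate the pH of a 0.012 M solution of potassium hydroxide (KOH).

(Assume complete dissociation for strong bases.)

[OH⁻] = 0.012 M for strong base. pOH = -log[OH⁻] = 1.92, pH = 14 - pOH

pH = 12.08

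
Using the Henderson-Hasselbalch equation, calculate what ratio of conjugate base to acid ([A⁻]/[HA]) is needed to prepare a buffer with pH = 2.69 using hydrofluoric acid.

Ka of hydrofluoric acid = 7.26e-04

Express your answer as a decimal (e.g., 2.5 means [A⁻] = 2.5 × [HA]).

pKa = -log(7.26e-04) = 3.1391. pH = pKa + log([A⁻]/[HA]), so log([A⁻]/[HA]) = pH − pKa = 2.69 − 3.1391 = -0.4491. [A⁻]/[HA] = 10^(-0.4491) = 0.356

[A⁻]/[HA] = 0.356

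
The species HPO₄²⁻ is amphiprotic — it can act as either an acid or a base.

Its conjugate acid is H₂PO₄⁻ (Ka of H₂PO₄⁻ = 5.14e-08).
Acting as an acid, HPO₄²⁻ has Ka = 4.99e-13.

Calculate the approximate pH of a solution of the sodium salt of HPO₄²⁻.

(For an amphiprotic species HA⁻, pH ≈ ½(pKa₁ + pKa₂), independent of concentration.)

pKa₁ = -log(5.14e-08) = 7.29; pKa₂ = -log(4.99e-13) = 12.30. For an amphiprotic species, pH ≈ ½(pKa₁ + pKa₂) = ½(7.29 + 12.30) = 9.80.

pH = 9.80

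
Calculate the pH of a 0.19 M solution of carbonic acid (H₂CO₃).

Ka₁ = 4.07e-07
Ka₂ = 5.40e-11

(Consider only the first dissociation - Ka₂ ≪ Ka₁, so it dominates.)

First dissociation dominates. From Ka₁ = [H⁺][HA⁻]/[H₂A], x² + Ka₁·x − Ka₁·C = 0 with C = 0.19 M and Ka₁ = 4.07e-07. Solving: [H⁺] = (−Ka₁ + √(Ka₁² + 4·Ka₁·C)) / 2 = 2.7788e-04 M. pH = -log(2.7788e-04) = 3.56.

pH = 3.56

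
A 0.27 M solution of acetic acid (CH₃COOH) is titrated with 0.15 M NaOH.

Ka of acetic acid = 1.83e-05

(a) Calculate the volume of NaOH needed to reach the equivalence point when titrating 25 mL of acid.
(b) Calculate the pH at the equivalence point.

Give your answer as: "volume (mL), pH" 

moles acid = 0.27 × 25/1000 = 0.00675 mol; V_base = moles/0.15 × 1000 = 45.0 mL. At equivalence only the conjugate base is present: [A⁻] = 0.00675/0.070 = 9.6429e-02 M. Kb = Kw/Ka = 5.46e-10; [OH⁻] = √(Kb × [A⁻]) = 7.2590e-06; pOH = 5.14; pH = 14 - pOH = 8.86.

V = 45.0 mL, pH = 8.86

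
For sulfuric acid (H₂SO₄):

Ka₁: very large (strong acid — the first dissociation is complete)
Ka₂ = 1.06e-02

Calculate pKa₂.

pKa₂ = -log(Ka₂) = -log(1.06e-02) = 1.97.

pK_{a2} = 1.97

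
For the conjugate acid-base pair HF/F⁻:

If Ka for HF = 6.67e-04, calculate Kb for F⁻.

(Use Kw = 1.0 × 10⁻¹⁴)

For a conjugate pair Ka × Kb = Kw, so Kb = Kw/Ka = 1.0 × 10⁻¹⁴ / 6.67e-04 = 1.50e-11.

K_b = 1.50e-11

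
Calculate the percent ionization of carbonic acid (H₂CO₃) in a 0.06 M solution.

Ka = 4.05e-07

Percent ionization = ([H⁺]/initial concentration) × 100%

Using Ka equilibrium: x² + Ka×x - Ka×C = 0. Solving: [H⁺] = 1.5568e-04. Percent = (1.5568e-04/0.06) × 100

Percent ionization = 0.259%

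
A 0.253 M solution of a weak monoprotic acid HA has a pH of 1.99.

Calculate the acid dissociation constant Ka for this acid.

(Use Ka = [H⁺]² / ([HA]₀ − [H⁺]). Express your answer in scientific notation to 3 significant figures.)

[H⁺] = 10^(−pH) = 10^(−1.99) = 1.023e-02 M. For HA ⇌ H⁺ + A⁻, Ka = [H⁺][A⁻]/[HA] = [H⁺]² / ([HA]₀ − [H⁺]) = (1.023e-02)² / (0.253 − 1.023e-02) = 4.31e-04.

K_a = 4.31e-04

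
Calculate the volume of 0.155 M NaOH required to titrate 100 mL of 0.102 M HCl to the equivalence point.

At equivalence: moles acid = moles base. moles HCl = 0.102 × 100/1000 = 0.0102 mol. V_base = moles / 0.155 × 1000 = 65.8 mL.

V_{base} = 65.8 mL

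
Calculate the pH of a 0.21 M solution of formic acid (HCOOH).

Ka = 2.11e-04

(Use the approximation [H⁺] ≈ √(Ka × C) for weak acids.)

[H⁺] = √(Ka × C) = √(2.11e-04 × 0.21) = 6.6566e-03. pH = -log(6.6566e-03)

pH = 2.18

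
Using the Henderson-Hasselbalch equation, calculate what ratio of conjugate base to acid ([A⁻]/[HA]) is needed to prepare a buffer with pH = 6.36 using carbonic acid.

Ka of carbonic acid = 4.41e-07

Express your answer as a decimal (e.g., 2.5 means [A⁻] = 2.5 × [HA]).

pKa = -log(4.41e-07) = 6.3556. pH = pKa + log([A⁻]/[HA]), so log([A⁻]/[HA]) = pH − pKa = 6.36 − 6.3556 = 0.0044. [A⁻]/[HA] = 10^(0.0044) = 1.01

[A⁻]/[HA] = 1.01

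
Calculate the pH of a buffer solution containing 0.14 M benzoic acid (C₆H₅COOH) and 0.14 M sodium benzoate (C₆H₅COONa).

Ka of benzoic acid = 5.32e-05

pKa = -log(5.32e-05) = 4.27. pH = pKa + log([A⁻]/[HA]) = 4.27 + log(0.14/0.14)

pH = 4.27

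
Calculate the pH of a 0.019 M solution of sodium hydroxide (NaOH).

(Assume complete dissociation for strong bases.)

[OH⁻] = 0.019 M for strong base. pOH = -log[OH⁻] = 1.72, pH = 14 - pOH

pH = 12.28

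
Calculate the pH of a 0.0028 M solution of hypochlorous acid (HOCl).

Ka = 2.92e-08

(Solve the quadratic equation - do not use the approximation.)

x² + Ka×x - Ka×C = 0. Using quadratic formula: [H⁺] = 9.0275e-06

pH = 5.04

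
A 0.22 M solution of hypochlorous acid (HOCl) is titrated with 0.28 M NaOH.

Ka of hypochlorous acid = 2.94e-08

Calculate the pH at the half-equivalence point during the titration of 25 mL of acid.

At half-equivalence [HA] = [A⁻], so Henderson-Hasselbalch gives pH = pKa = -log(2.94e-08) = 7.53.

pH = pKa = 7.53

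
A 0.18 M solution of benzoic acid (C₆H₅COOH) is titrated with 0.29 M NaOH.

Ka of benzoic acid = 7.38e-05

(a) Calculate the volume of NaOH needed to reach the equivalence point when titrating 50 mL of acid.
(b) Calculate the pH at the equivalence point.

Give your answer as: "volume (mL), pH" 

moles acid = 0.18 × 50/1000 = 0.009 mol; V_base = moles/0.29 × 1000 = 31.0 mL. At equivalence only the conjugate base is present: [A⁻] = 0.009/0.081 = 1.1106e-01 M. Kb = Kw/Ka = 1.36e-10; [OH⁻] = √(Kb × [A⁻]) = 3.8793e-06; pOH = 5.41; pH = 14 - pOH = 8.59.

V = 31.0 mL, pH = 8.59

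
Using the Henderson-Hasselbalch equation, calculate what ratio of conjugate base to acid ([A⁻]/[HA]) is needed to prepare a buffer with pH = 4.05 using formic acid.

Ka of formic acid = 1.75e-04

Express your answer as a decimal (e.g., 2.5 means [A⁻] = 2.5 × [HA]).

pKa = -log(1.75e-04) = 3.7570. pH = pKa + log([A⁻]/[HA]), so log([A⁻]/[HA]) = pH − pKa = 4.05 − 3.7570 = 0.2930. [A⁻]/[HA] = 10^(0.2930) = 1.96

[A⁻]/[HA] = 1.96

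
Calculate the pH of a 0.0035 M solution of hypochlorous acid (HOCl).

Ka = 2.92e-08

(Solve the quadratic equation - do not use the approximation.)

x² + Ka×x - Ka×C = 0. Using quadratic formula: [H⁺] = 1.0095e-05

pH = 5.00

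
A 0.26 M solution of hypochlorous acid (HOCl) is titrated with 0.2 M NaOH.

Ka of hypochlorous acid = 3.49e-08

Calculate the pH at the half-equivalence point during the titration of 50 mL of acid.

At half-equivalence [HA] = [A⁻], so Henderson-Hasselbalch gives pH = pKa = -log(3.49e-08) = 7.46.

pH = pKa = 7.46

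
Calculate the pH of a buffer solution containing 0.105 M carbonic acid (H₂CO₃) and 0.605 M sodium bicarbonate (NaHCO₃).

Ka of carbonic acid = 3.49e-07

pKa = -log(3.49e-07) = 6.46. pH = pKa + log([A⁻]/[HA]) = 6.46 + log(0.605/0.105)

pH = 7.22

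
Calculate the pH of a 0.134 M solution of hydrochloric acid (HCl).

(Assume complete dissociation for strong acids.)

[H⁺] = 0.134 M for strong acid. pH = -log[H⁺] = -log(0.134)

pH = 0.87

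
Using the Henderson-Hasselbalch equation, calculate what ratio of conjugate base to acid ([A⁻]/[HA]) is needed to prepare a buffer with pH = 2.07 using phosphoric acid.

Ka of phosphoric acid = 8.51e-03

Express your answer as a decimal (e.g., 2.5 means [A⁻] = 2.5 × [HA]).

pKa = -log(8.51e-03) = 2.0701. pH = pKa + log([A⁻]/[HA]), so log([A⁻]/[HA]) = pH − pKa = 2.07 − 2.0701 = -0.0001. [A⁻]/[HA] = 10^(-0.0001) = 1.00

[A⁻]/[HA] = 1.00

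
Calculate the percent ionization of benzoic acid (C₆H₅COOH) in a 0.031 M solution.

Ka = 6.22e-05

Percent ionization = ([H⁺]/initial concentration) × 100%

Using Ka equilibrium: x² + Ka×x - Ka×C = 0. Solving: [H⁺] = 1.3578e-03. Percent = (1.3578e-03/0.031) × 100

Percent ionization = 4.38%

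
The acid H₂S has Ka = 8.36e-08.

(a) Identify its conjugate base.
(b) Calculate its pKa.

(a) The conjugate base is formed by removing one H⁺ from H₂S, giving HS⁻. (b) pKa = -log(Ka) = -log(8.36e-08) = 7.08.

Conjugate base: HS⁻; pK_a = 7.08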